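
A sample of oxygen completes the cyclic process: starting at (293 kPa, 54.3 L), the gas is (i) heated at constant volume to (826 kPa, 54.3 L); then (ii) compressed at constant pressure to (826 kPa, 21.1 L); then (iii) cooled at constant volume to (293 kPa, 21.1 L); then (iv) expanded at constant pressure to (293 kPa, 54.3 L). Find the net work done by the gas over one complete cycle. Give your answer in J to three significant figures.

W_net ≈ -17700 J

Constant-volume legs do no work.
W(ii) = (826)(21.1 − 54.3) = -27423 J; W(iv) = (293)(54.3 − 21.1) = 9728 J.
W_net = -27423 + 9728 = -17696 J (the counter-clockwise enclosed area).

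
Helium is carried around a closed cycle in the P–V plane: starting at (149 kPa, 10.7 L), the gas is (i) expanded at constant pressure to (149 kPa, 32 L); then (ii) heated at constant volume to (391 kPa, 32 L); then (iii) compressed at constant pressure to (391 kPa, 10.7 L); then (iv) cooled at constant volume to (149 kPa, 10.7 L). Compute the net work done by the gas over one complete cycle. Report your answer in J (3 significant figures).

W_net ≈ -5150 J

Constant-volume legs do no work.
W(i) = (149)(32 − 10.7) = 3174 J; W(iii) = (391)(10.7 − 32) = -8328 J.
W_net = 3174 − 8328 = -5155 J (the counter-clockwise enclosed area).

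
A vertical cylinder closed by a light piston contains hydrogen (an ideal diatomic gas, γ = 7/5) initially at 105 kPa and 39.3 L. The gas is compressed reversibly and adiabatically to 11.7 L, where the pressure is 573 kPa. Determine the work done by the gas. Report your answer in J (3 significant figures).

Adiabatic: W = (P₁V₁ − P₂V₂)/(γ − 1) with γ = 7/5.
P₁V₁ = 4126 J, P₂V₂ = 6704 J.
W = (4126 − 6704) / 0.4 = -6444 J.

W ≈ -6440 J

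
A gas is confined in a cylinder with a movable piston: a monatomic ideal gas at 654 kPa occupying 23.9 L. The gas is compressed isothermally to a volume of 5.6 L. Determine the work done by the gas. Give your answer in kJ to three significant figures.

Isothermal: W = nRT ln(V₂/V₁) = P₁V₁ ln(V₂/V₁).
P₁V₁ = (654 kPa)(23.9 L) = 15631 J.
W = 15631 × ln(5.6/23.9) = 15631 × -1.451
W_by_gas = -22682 J.

W ≈ -22.7 kJ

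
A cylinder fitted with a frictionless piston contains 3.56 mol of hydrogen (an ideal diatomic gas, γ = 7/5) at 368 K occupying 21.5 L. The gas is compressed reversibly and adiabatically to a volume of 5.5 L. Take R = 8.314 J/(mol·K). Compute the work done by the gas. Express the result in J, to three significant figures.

Adiabatic: TV^(γ−1) = const with γ = 7/5.
T₂ = T₁ (V₁/V₂)^(γ−1) = 368 × (21.5/5.5)^0.4 = 368 × 1.725 = 634.9 K.
W_by = nCᵥ(T₁ − T₂) = (3.56)(20.79)(368 − 634.9) = -19746 J.

W ≈ -19700 J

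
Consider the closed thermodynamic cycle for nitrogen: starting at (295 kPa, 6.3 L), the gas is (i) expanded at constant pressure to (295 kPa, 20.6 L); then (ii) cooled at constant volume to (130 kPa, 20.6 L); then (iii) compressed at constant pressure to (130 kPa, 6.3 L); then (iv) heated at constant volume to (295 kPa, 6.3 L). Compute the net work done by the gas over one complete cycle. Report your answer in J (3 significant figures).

Constant-volume legs do no work.
W(i) = (295)(20.6 − 6.3) = 4218 J; W(iii) = (130)(6.3 − 20.6) = -1859 J.
W_net = 4218 − 1859 = 2360 J (the clockwise enclosed area).

W_net ≈ 2360 J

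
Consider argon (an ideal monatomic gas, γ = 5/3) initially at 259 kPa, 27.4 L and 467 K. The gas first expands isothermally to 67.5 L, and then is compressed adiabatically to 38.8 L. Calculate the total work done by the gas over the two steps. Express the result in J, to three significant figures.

Step 1 (isothermal): W = P₁V₁ ln(V₂/V₁) = (7097) ln(67.5/27.4) = 6398 J.
After step 1: P = 105.1 kPa, V = 67.5 L, T = 467 K.
Step 2 (adiabatic): W = (P₁V₁ − P₂V₂)/(γ−1) = (7097 − 10265)/0.667 = -4753 J.
W_total = 6398 − 4753 = 1645 J.

W_total ≈ 1650 J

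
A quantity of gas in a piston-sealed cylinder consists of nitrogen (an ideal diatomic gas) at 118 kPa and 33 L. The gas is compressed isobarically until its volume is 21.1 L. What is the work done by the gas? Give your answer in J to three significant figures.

Isobaric: W = P ΔV.
W = (118 kPa)(21.1 − 33 L) = (118)(-11.9) = -1404 J.

W ≈ -1400 J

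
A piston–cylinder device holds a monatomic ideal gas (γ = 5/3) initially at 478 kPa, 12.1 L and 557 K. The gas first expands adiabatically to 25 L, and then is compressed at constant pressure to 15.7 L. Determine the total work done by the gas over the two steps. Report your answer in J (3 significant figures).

W_total ≈ 2000 J

Step 1 (adiabatic): W = (P₁V₁ − P₂V₂)/(γ−1) = (5784 − 3565)/0.667 = 3328 J.
After step 1: P = 142.6 kPa, V = 25 L, T = 343.4 K.
Step 2 (isobaric): W = PΔV = (142.6 kPa)(15.7 − 25 L) = -1326 J.
W_total = 3328 − 1326 = 2001 J.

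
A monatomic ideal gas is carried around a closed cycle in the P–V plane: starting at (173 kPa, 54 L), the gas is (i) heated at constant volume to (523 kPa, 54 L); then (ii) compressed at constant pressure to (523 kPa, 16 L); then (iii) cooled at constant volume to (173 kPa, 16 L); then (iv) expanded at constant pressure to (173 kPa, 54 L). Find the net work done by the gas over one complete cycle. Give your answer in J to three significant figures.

W_net ≈ -13300 J

Constant-volume legs do no work.
W(ii) = (523)(16 − 54) = -19874 J; W(iv) = (173)(54 − 16) = 6574 J.
W_net = -19874 + 6574 = -13300 J (the counter-clockwise enclosed area).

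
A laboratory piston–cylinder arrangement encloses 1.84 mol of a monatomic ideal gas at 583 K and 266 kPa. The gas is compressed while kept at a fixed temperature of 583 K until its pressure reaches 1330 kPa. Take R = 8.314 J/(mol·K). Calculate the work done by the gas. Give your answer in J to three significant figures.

Isothermal process: W = nRT ln(V₂/V₁) = nRT ln(P₁/P₂).
W = (1.84)(8.314)(583) × ln(266/1330)
  = 8919 × ln(0.2) = 8919 × -1.609
W_by_gas = -14354 J.

W ≈ -14400 J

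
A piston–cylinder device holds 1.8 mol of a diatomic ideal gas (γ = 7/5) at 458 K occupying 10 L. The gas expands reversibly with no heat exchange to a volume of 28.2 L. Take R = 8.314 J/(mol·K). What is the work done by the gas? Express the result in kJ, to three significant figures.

W ≈ 5.82 kJ

Adiabatic: TV^(γ−1) = const with γ = 7/5.
T₂ = T₁ (V₁/V₂)^(γ−1) = 458 × (10/28.2)^0.4 = 458 × 0.6605 = 302.5 K.
W_by = nCᵥ(T₁ − T₂) = (1.8)(20.79)(458 − 302.5) = 5817 J.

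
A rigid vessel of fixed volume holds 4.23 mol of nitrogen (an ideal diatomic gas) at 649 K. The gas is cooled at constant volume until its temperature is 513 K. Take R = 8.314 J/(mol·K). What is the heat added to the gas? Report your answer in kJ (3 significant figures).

Constant volume ⇒ W = 0, so Q = ΔU = nCᵥΔT with Cᵥ = 5R/2 = 20.79 J/(mol·K).
ΔU = (4.23)(20.79)(513 − 649) = -11957 J.

Q ≈ -12.0 kJ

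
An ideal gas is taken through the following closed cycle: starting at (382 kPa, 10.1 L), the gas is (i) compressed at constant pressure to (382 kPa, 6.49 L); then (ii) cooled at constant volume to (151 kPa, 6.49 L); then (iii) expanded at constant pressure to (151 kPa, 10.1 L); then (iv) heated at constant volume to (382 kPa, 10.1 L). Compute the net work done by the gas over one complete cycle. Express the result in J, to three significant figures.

W_net ≈ -834 J

Constant-volume legs do no work.
W(i) = (382)(6.49 − 10.1) = -1379 J; W(iii) = (151)(10.1 − 6.49) = 545.1 J.
W_net = -1379 + 545.1 = -833.9 J (the counter-clockwise enclosed area).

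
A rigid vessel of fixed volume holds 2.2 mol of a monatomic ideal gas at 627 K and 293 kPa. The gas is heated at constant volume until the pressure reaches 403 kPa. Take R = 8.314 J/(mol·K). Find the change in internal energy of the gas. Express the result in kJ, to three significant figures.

ΔU ≈ 6.46 kJ

Constant volume ⇒ W = 0, so Q = ΔU = nCᵥΔT with Cᵥ = 3R/2 = 12.47 J/(mol·K).
At constant V, T₂/T₁ = P₂/P₁ ⇒ ΔT = T₁(P₂/P₁ − 1) = 627·(403/293 − 1) = 235.4 K.
ΔU = (2.2)(12.47)(235.4) = 6458 J.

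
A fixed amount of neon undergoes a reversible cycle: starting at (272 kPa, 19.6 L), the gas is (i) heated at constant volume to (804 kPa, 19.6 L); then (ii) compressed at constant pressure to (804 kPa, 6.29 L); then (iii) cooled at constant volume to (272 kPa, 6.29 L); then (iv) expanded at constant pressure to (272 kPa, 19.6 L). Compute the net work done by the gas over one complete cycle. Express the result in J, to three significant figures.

W_net ≈ -7080 J

Constant-volume legs do no work.
W(ii) = (804)(6.29 − 19.6) = -10701 J; W(iv) = (272)(19.6 − 6.29) = 3620 J.
W_net = -10701 + 3620 = -7081 J (the counter-clockwise enclosed area).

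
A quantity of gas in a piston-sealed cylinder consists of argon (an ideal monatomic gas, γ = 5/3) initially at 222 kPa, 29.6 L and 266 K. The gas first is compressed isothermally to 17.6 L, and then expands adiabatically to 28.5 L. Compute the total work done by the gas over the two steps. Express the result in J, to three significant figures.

W_total ≈ -707 J

Step 1 (isothermal): W = P₁V₁ ln(V₂/V₁) = (6571) ln(17.6/29.6) = -3416 J.
After step 1: P = 373.4 kPa, V = 17.6 L, T = 266 K.
Step 2 (adiabatic): W = (P₁V₁ − P₂V₂)/(γ−1) = (6571 − 4765)/0.667 = 2709 J.
W_total = -3416 + 2709 = -707.3 J.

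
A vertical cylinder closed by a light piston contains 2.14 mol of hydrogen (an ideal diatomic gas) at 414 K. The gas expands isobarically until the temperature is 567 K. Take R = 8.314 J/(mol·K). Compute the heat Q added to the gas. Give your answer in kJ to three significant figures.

Q ≈ 9.53 kJ

Isobaric: W = nRΔT = (2.14)(8.314)(153) = 2722 J.
ΔU = nCᵥΔT with Cᵥ = 5R/2: ΔU = (2.14)(20.79)(153) = 6805 J.
Q = ΔU + W = 6805 + 2722 = 9528 J.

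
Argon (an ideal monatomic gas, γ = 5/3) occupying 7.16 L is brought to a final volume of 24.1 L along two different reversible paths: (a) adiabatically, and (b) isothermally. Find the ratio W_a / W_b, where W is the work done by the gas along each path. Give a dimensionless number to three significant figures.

Path (a) adiabatic: W = P₁V₁(1 − (V₁/V₂)^(γ−1))/(γ−1) → W_a/(P₁V₁) = 0.8321.
Path (b) isothermal: W = P₁V₁ ln(V₂/V₁) → W_b/(P₁V₁) = 1.214.
W_a / W_b = 0.8321 / 1.214 = 0.6856.

W_a / W_b ≈ 0.686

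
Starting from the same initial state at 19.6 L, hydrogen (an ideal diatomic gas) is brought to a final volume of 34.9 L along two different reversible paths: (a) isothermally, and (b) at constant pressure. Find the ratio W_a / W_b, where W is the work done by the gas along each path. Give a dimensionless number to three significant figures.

Path (a) isothermal: W = P₁V₁ ln(V₂/V₁) → W_a/(P₁V₁) = 0.577.
Path (b) isobaric: W = P₁(V₂ − V₁) → W_b/(P₁V₁) = 0.7806.
W_a / W_b = 0.577 / 0.7806 = 0.7391.

W_a / W_b ≈ 0.739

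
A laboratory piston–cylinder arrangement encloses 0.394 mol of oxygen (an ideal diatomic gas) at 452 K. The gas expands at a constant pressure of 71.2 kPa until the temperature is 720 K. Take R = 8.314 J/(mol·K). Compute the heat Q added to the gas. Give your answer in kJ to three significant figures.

Isobaric: W = nRΔT = (0.394)(8.314)(268) = 877.9 J.
ΔU = nCᵥΔT with Cᵥ = 5R/2: ΔU = (0.394)(20.79)(268) = 2195 J.
Q = ΔU + W = 2195 + 877.9 = 3073 J.

Q ≈ 3.07 kJ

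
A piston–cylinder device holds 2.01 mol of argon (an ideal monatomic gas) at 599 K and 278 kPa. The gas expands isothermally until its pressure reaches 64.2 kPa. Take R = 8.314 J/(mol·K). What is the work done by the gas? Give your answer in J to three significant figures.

Isothermal process: W = nRT ln(V₂/V₁) = nRT ln(P₁/P₂).
W = (2.01)(8.314)(599) × ln(278/64.2)
  = 10010 × ln(4.33) = 10010 × 1.466
W_by_gas = 14671 J.

W ≈ 14700 J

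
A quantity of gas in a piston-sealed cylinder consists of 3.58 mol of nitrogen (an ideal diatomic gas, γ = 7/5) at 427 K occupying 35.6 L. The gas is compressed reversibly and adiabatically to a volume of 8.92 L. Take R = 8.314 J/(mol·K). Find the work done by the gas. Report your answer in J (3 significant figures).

Adiabatic: TV^(γ−1) = const with γ = 7/5.
T₂ = T₁ (V₁/V₂)^(γ−1) = 427 × (35.6/8.92)^0.4 = 427 × 1.74 = 742.8 K.
W_by = nCᵥ(T₁ − T₂) = (3.58)(20.79)(427 − 742.8) = -23498 J.

W ≈ -23500 J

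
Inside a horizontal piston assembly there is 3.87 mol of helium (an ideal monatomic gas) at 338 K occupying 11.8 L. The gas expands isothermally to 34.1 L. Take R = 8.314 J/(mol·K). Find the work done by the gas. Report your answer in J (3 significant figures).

Isothermal: W = nRT ln(V₂/V₁).
W = (3.87)(8.314)(338) × ln(34.1/11.8)
  = 10875 × 1.061
W_by_gas = 11541 J.

W ≈ 11500 J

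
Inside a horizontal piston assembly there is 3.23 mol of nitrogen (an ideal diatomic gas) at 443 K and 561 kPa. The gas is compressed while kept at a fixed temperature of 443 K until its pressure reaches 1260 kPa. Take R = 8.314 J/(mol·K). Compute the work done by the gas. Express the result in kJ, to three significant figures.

Isothermal process: W = nRT ln(V₂/V₁) = nRT ln(P₁/P₂).
W = (3.23)(8.314)(443) × ln(561/1260)
  = 11896 × ln(0.4452) = 11896 × -0.8091
W_by_gas = -9626 J.

W ≈ -9.63 kJ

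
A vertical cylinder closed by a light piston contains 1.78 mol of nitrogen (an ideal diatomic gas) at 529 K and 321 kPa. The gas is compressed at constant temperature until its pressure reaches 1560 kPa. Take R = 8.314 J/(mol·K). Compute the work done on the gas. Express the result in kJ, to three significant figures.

Isothermal process: W = nRT ln(V₂/V₁) = nRT ln(P₁/P₂).
W = (1.78)(8.314)(529) × ln(321/1560)
  = 7829 × ln(0.2058) = 7829 × -1.581
W_by_gas = -12377 J; work on gas = −W_by = 12377 J.

W ≈ 12.4 kJ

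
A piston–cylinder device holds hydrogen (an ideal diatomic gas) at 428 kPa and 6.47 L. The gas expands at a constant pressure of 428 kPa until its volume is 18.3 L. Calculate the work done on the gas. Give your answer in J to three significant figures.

W ≈ -5060 J

Isobaric: W = P ΔV.
W = (428 kPa)(18.3 − 6.47 L) = (428)(11.83) = 5063 J.
Work on gas = −W_by = -5063 J.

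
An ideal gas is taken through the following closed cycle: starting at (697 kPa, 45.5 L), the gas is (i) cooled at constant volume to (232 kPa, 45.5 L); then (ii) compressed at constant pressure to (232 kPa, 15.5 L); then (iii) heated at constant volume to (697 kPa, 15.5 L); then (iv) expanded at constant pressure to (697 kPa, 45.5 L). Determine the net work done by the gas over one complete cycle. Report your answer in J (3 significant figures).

Constant-volume legs do no work.
W(ii) = (232)(15.5 − 45.5) = -6960 J; W(iv) = (697)(45.5 − 15.5) = 20910 J.
W_net = -6960 + 20910 = 13950 J (the clockwise enclosed area).

W_net ≈ 14000 J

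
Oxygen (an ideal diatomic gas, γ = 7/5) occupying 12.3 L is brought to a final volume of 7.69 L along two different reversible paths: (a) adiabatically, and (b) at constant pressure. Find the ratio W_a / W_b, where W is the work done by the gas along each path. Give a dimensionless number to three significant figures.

Path (a) adiabatic: W = P₁V₁(1 − (V₁/V₂)^(γ−1))/(γ−1) → W_a/(P₁V₁) = -0.5167.
Path (b) isobaric: W = P₁(V₂ − V₁) → W_b/(P₁V₁) = -0.3748.
W_a / W_b = -0.5167 / -0.3748 = 1.379.

W_a / W_b ≈ 1.38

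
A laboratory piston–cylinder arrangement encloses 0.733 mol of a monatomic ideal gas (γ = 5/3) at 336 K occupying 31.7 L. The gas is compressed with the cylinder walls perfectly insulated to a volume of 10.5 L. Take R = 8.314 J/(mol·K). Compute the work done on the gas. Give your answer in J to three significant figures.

Adiabatic: TV^(γ−1) = const with γ = 5/3.
T₂ = T₁ (V₁/V₂)^(γ−1) = 336 × (31.7/10.5)^0.667 = 336 × 2.089 = 701.9 K.
W_by = nCᵥ(T₁ − T₂) = (0.733)(12.47)(336 − 701.9) = -3344 J.
Work on gas = −W_by = 3344 J.

W ≈ 3340 J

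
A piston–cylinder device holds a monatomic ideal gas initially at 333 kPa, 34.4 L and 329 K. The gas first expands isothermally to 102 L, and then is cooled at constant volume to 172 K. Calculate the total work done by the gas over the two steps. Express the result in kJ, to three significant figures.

Step 1 (isothermal): W = P₁V₁ ln(V₂/V₁) = (11455) ln(102/34.4) = 12451 J.
Step 2 (isochoric): W = 0 (constant volume).
W_total = 12451 + 0 = 12451 J.

W_total ≈ 12.5 kJ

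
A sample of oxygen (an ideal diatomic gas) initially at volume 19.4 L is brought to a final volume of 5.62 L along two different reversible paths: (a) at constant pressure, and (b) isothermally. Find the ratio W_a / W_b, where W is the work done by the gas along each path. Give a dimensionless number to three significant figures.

W_a / W_b ≈ 0.573

Path (a) isobaric: W = P₁(V₂ − V₁) → W_a/(P₁V₁) = -0.7103.
Path (b) isothermal: W = P₁V₁ ln(V₂/V₁) → W_b/(P₁V₁) = -1.239.
W_a / W_b = -0.7103 / -1.239 = 0.5733.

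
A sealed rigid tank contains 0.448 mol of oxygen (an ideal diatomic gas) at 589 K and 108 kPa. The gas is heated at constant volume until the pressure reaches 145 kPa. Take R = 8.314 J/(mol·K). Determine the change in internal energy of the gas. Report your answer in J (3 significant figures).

Constant volume ⇒ W = 0, so Q = ΔU = nCᵥΔT with Cᵥ = 5R/2 = 20.79 J/(mol·K).
At constant V, T₂/T₁ = P₂/P₁ ⇒ ΔT = T₁(P₂/P₁ − 1) = 589·(145/108 − 1) = 201.8 K.
ΔU = (0.448)(20.79)(201.8) = 1879 J.

ΔU ≈ 1880 J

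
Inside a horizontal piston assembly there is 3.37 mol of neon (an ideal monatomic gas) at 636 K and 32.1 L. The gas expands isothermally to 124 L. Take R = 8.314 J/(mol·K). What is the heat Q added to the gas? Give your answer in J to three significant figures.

Isothermal ⇒ ΔU = 0, so Q = W = nRT ln(V₂/V₁).
Q = (3.37)(8.314)(636) ln(124/32.1) = 17820 × 1.351 = 24082 J.

Q ≈ 24100 J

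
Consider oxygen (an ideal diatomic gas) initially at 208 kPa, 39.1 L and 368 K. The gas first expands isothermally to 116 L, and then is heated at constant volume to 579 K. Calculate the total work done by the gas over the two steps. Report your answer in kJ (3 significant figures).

Step 1 (isothermal): W = P₁V₁ ln(V₂/V₁) = (8133) ln(116/39.1) = 8844 J.
Step 2 (isochoric): W = 0 (constant volume).
W_total = 8844 + 0 = 8844 J.

W_total ≈ 8.84 kJ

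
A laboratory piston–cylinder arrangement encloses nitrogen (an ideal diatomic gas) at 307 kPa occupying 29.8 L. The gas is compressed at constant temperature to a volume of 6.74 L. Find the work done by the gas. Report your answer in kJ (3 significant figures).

Isothermal: W = nRT ln(V₂/V₁) = P₁V₁ ln(V₂/V₁).
P₁V₁ = (307 kPa)(29.8 L) = 9149 J.
W = 9149 × ln(6.74/29.8) = 9149 × -1.486
W_by_gas = -13599 J.

W ≈ -13.6 kJ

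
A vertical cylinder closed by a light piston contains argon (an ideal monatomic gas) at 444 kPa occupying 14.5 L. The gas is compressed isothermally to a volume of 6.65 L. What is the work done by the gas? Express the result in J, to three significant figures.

Isothermal: W = nRT ln(V₂/V₁) = P₁V₁ ln(V₂/V₁).
P₁V₁ = (444 kPa)(14.5 L) = 6438 J.
W = 6438 × ln(6.65/14.5) = 6438 × -0.7795
W_by_gas = -5019 J.

W ≈ -5020 J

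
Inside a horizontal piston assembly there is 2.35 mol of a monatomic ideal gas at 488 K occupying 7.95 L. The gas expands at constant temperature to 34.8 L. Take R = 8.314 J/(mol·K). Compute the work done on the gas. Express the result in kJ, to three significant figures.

W ≈ -14.1 kJ

Isothermal: W = nRT ln(V₂/V₁).
W = (2.35)(8.314)(488) × ln(34.8/7.95)
  = 9534 × 1.476
W_by_gas = 14077 J; work on gas = −W_by = -14077 J.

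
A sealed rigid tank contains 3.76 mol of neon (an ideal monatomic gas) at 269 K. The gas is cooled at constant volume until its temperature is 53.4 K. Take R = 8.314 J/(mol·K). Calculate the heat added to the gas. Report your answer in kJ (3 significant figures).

Constant volume ⇒ W = 0, so Q = ΔU = nCᵥΔT with Cᵥ = 3R/2 = 12.47 J/(mol·K).
ΔU = (3.76)(12.47)(53.4 − 269) = -10110 J.

Q ≈ -10.1 kJ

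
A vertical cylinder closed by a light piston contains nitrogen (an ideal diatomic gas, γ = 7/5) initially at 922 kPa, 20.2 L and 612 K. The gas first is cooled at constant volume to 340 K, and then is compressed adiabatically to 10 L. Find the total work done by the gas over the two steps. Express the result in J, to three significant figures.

Step 1 (isochoric): W = 0 (constant volume).
After step 1: P = 512.2 kPa (V unchanged).
Step 2 (adiabatic): W = (P₁V₁ − P₂V₂)/(γ−1) = (10347 − 13707)/0.4 = -8401 J.
W_total = 0 − 8401 = -8401 J.

W_total ≈ -8400 J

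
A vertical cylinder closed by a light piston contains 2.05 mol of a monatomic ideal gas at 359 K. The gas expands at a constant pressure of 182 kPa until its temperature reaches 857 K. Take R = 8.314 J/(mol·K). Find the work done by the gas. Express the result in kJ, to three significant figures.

W ≈ 8.49 kJ

Isobaric: W = P ΔV = nR ΔT.
W = (2.05)(8.314)(857 − 359) = 8488 J.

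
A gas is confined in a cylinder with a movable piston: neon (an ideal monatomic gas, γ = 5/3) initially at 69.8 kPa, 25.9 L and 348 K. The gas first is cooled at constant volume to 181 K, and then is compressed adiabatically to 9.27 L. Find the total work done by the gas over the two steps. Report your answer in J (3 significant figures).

W_total ≈ -1390 J

Step 1 (isochoric): W = 0 (constant volume).
After step 1: P = 36.3 kPa (V unchanged).
Step 2 (adiabatic): W = (P₁V₁ − P₂V₂)/(γ−1) = (940.3 − 1865)/0.667 = -1387 J.
W_total = 0 − 1387 = -1387 J.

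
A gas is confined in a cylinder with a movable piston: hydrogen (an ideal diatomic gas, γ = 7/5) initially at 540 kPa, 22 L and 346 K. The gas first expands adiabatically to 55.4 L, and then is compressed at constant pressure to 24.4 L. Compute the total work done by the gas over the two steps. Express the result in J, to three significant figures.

Step 1 (adiabatic): W = (P₁V₁ − P₂V₂)/(γ−1) = (11880 − 8211)/0.4 = 9173 J.
After step 1: P = 148.2 kPa, V = 55.4 L, T = 239.1 K.
Step 2 (isobaric): W = PΔV = (148.2 kPa)(24.4 − 55.4 L) = -4594 J.
W_total = 9173 − 4594 = 4579 J.

W_total ≈ 4580 J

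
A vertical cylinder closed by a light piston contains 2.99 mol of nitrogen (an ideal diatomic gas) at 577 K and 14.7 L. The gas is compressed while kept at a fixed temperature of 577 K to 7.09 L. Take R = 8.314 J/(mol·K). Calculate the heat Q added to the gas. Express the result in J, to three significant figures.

Isothermal ⇒ ΔU = 0, so Q = W = nRT ln(V₂/V₁).
Q = (2.99)(8.314)(577) ln(7.09/14.7) = 14344 × -0.7292 = -10459 J.

Q ≈ -10500 J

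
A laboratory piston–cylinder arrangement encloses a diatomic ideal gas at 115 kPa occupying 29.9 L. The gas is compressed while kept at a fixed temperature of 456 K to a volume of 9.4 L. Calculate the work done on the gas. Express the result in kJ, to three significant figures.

W ≈ 3.98 kJ

Isothermal: W = nRT ln(V₂/V₁) = P₁V₁ ln(V₂/V₁).
P₁V₁ = (115 kPa)(29.9 L) = 3438 J.
W = 3438 × ln(9.4/29.9) = 3438 × -1.157
W_by_gas = -3979 J; work on gas = −W_by = 3979 J.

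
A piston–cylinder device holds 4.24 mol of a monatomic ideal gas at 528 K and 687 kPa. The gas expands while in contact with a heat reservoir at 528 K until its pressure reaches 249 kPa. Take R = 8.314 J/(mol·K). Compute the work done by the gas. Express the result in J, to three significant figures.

W ≈ 18900 J

Isothermal process: W = nRT ln(V₂/V₁) = nRT ln(P₁/P₂).
W = (4.24)(8.314)(528) × ln(687/249)
  = 18613 × ln(2.759) = 18613 × 1.015
W_by_gas = 18890 J.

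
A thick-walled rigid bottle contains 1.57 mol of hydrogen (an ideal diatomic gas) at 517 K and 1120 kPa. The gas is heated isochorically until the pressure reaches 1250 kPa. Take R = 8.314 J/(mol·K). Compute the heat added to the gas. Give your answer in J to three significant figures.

Q ≈ 1960 J

Constant volume ⇒ W = 0, so Q = ΔU = nCᵥΔT with Cᵥ = 5R/2 = 20.79 J/(mol·K).
At constant V, T₂/T₁ = P₂/P₁ ⇒ ΔT = T₁(P₂/P₁ − 1) = 517·(1250/1120 − 1) = 60.01 K.
ΔU = (1.57)(20.79)(60.01) = 1958 J.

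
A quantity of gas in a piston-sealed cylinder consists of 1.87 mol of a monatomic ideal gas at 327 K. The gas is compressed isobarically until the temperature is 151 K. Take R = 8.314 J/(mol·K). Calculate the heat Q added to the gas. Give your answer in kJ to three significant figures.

Isobaric: W = nRΔT = (1.87)(8.314)(-176) = -2736 J.
ΔU = nCᵥΔT with Cᵥ = 3R/2: ΔU = (1.87)(12.47)(-176) = -4104 J.
Q = ΔU + W = -4104 − 2736 = -6841 J.

Q ≈ -6.84 kJ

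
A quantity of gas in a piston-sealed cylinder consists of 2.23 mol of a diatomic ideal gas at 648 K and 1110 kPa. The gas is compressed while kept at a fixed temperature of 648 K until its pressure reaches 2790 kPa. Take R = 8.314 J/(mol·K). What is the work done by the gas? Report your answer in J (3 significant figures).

Isothermal process: W = nRT ln(V₂/V₁) = nRT ln(P₁/P₂).
W = (2.23)(8.314)(648) × ln(1110/2790)
  = 12014 × ln(0.3978) = 12014 × -0.9217
W_by_gas = -11073 J.

W ≈ -11100 J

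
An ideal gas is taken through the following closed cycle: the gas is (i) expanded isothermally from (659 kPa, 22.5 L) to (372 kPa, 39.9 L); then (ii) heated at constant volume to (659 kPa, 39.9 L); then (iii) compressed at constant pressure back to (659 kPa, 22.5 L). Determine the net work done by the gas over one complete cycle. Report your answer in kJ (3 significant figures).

W_net ≈ -2.97 kJ

Leg (i): W = PᵢVᵢ ln(V_f/Vᵢ) = (14828) ln(39.9/22.5) = 8494 J.
Leg (ii): W = 0.
Leg (iii): W = PΔV = (659)(22.5 − 39.9) = -11467 J.
W_net = 8494 − 11467 = -2973 J.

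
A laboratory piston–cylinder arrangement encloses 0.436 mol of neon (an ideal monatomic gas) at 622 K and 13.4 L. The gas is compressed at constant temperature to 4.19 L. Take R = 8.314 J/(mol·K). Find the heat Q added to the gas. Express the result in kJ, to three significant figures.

Isothermal ⇒ ΔU = 0, so Q = W = nRT ln(V₂/V₁).
Q = (0.436)(8.314)(622) ln(4.19/13.4) = 2255 × -1.163 = -2621 J.

Q ≈ -2.62 kJ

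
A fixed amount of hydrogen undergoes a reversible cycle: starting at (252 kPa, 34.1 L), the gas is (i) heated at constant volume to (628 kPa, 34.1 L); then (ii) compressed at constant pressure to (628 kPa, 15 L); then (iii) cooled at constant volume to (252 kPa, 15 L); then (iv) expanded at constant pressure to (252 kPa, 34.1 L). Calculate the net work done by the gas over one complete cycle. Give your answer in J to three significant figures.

Constant-volume legs do no work.
W(ii) = (628)(15 − 34.1) = -11995 J; W(iv) = (252)(34.1 − 15) = 4813 J.
W_net = -11995 + 4813 = -7182 J (the counter-clockwise enclosed area).

W_net ≈ -7180 J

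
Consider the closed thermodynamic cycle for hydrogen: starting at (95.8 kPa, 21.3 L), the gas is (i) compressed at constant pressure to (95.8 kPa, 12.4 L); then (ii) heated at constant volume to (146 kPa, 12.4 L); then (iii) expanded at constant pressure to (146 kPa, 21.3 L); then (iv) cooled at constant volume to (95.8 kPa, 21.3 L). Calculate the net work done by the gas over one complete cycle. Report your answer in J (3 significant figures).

W_net ≈ 447 J

Constant-volume legs do no work.
W(i) = (95.8)(12.4 − 21.3) = -852.6 J; W(iii) = (146)(21.3 − 12.4) = 1299 J.
W_net = -852.6 + 1299 = 446.8 J (the clockwise enclosed area).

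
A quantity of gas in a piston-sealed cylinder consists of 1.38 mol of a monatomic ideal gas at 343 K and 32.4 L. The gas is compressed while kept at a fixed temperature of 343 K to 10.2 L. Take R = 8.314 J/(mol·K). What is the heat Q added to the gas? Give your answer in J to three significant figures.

Q ≈ -4550 J

Isothermal ⇒ ΔU = 0, so Q = W = nRT ln(V₂/V₁).
Q = (1.38)(8.314)(343) ln(10.2/32.4) = 3935 × -1.156 = -4548 J.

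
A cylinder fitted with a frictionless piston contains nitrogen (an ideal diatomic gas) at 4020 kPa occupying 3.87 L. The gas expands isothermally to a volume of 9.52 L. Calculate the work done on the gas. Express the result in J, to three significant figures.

W ≈ -14000 J

Isothermal: W = nRT ln(V₂/V₁) = P₁V₁ ln(V₂/V₁).
P₁V₁ = (4020 kPa)(3.87 L) = 15557 J.
W = 15557 × ln(9.52/3.87) = 15557 × 0.9001
W_by_gas = 14004 J; work on gas = −W_by = -14004 J.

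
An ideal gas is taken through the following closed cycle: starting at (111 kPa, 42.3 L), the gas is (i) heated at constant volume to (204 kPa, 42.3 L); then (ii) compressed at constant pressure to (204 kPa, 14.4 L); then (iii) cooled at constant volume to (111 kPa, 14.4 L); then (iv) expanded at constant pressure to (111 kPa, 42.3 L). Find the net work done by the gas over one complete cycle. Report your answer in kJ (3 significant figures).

Constant-volume legs do no work.
W(ii) = (204)(14.4 − 42.3) = -5692 J; W(iv) = (111)(42.3 − 14.4) = 3097 J.
W_net = -5692 + 3097 = -2595 J (the counter-clockwise enclosed area).

W_net ≈ -2.59 kJ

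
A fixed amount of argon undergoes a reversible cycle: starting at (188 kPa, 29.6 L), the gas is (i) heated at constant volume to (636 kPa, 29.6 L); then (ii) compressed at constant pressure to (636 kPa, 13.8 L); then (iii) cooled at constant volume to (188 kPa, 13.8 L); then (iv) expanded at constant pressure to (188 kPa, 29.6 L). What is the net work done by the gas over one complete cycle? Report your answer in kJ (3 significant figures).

Constant-volume legs do no work.
W(ii) = (636)(13.8 − 29.6) = -10049 J; W(iv) = (188)(29.6 − 13.8) = 2970 J.
W_net = -10049 + 2970 = -7078 J (the counter-clockwise enclosed area).

W_net ≈ -7.08 kJ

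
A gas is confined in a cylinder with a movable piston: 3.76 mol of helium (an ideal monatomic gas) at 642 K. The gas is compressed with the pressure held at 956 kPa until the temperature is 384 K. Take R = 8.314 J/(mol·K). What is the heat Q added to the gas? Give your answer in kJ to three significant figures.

Isobaric: W = nRΔT = (3.76)(8.314)(-258) = -8065 J.
ΔU = nCᵥΔT with Cᵥ = 3R/2: ΔU = (3.76)(12.47)(-258) = -12098 J.
Q = ΔU + W = -12098 − 8065 = -20163 J.

Q ≈ -20.2 kJ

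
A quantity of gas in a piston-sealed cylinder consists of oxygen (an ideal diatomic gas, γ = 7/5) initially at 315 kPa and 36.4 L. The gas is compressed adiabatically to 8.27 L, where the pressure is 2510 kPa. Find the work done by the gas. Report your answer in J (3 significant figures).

Adiabatic: W = (P₁V₁ − P₂V₂)/(γ − 1) with γ = 7/5.
P₁V₁ = 11466 J, P₂V₂ = 20758 J.
W = (11466 − 20758) / 0.4 = -23229 J.

W ≈ -23200 J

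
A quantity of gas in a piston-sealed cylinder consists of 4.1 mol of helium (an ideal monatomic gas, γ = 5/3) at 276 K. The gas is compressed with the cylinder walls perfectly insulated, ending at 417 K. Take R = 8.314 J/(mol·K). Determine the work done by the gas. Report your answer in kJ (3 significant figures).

Adiabatic ⇒ Q = 0, so W_by = −ΔU = nCᵥ(T₁ − T₂).
Cᵥ = 3R/2 = 12.47 J/(mol·K).
W = (4.1)(12.47)(276 − 417) = -7209 J.

W ≈ -7.21 kJ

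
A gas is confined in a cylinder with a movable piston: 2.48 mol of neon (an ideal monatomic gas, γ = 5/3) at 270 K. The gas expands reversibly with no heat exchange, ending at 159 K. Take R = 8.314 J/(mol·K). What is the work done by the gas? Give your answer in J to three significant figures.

W ≈ 3430 J

Adiabatic ⇒ Q = 0, so W_by = −ΔU = nCᵥ(T₁ − T₂).
Cᵥ = 3R/2 = 12.47 J/(mol·K).
W = (2.48)(12.47)(270 − 159) = 3433 J.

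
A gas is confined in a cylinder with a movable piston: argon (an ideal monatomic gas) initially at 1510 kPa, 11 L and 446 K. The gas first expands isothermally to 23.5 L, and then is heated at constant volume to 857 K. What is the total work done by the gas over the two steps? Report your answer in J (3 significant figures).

W_total ≈ 12600 J

Step 1 (isothermal): W = P₁V₁ ln(V₂/V₁) = (16610) ln(23.5/11) = 12609 J.
Step 2 (isochoric): W = 0 (constant volume).
W_total = 12609 + 0 = 12609 J.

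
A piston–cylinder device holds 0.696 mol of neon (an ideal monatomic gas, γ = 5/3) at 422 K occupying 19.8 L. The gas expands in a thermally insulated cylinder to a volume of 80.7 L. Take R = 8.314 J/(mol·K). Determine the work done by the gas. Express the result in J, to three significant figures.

Adiabatic: TV^(γ−1) = const with γ = 5/3.
T₂ = T₁ (V₁/V₂)^(γ−1) = 422 × (19.8/80.7)^0.667 = 422 × 0.3919 = 165.4 K.
W_by = nCᵥ(T₁ − T₂) = (0.696)(12.47)(422 − 165.4) = 2227 J.

W ≈ 2230 J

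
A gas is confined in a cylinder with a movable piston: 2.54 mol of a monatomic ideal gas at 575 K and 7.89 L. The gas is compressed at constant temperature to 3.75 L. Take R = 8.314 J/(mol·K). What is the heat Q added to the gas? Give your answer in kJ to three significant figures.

Q ≈ -9.03 kJ

Isothermal ⇒ ΔU = 0, so Q = W = nRT ln(V₂/V₁).
Q = (2.54)(8.314)(575) ln(3.75/7.89) = 12143 × -0.7438 = -9032 J.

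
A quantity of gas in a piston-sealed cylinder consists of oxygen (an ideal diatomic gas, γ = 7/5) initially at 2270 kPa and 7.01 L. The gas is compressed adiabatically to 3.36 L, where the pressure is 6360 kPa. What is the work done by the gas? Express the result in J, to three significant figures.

Adiabatic: W = (P₁V₁ − P₂V₂)/(γ − 1) with γ = 7/5.
P₁V₁ = 15913 J, P₂V₂ = 21370 J.
W = (15913 − 21370) / 0.4 = -13642 J.

W ≈ -13600 J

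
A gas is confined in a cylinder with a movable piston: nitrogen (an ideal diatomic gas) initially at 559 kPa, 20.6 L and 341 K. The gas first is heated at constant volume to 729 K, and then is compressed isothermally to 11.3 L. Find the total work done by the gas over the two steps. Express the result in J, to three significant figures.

Step 1 (isochoric): W = 0 (constant volume).
After step 1: P = 1195 kPa (V unchanged).
Step 2 (isothermal): W = P₁V₁ ln(V₂/V₁) = (24618) ln(11.3/20.6) = -14783 J.
W_total = 0 − 14783 = -14783 J.

W_total ≈ -14800 J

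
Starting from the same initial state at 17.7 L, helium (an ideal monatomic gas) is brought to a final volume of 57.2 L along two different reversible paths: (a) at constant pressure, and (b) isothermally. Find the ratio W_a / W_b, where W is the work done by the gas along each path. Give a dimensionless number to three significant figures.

W_a / W_b ≈ 1.90

Path (a) isobaric: W = P₁(V₂ − V₁) → W_a/(P₁V₁) = 2.232.
Path (b) isothermal: W = P₁V₁ ln(V₂/V₁) → W_b/(P₁V₁) = 1.173.
W_a / W_b = 2.232 / 1.173 = 1.903.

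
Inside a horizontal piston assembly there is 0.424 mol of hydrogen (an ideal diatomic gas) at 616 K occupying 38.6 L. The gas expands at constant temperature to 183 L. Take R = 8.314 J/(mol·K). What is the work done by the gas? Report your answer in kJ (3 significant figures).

Isothermal: W = nRT ln(V₂/V₁).
W = (0.424)(8.314)(616) × ln(183/38.6)
  = 2171 × 1.556
W_by_gas = 3379 J.

W ≈ 3.38 kJ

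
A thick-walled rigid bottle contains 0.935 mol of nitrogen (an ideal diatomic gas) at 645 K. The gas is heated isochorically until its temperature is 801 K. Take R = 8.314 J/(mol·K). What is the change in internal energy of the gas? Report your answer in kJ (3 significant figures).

Constant volume ⇒ W = 0, so Q = ΔU = nCᵥΔT with Cᵥ = 5R/2 = 20.79 J/(mol·K).
ΔU = (0.935)(20.79)(801 − 645) = 3032 J.

ΔU ≈ 3.03 kJ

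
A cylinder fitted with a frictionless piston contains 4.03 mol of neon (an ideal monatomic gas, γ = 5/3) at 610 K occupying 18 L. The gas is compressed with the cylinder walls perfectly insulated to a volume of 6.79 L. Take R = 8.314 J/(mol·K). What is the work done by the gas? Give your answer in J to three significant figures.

W ≈ -28100 J

Adiabatic: TV^(γ−1) = const with γ = 5/3.
T₂ = T₁ (V₁/V₂)^(γ−1) = 610 × (18/6.79)^0.667 = 610 × 1.915 = 1168 K.
W_by = nCᵥ(T₁ − T₂) = (4.03)(12.47)(610 − 1168) = -28065 J.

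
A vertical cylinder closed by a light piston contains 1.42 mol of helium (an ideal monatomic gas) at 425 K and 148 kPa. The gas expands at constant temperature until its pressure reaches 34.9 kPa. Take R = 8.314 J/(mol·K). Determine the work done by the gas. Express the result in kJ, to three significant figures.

Isothermal process: W = nRT ln(V₂/V₁) = nRT ln(P₁/P₂).
W = (1.42)(8.314)(425) × ln(148/34.9)
  = 5017 × ln(4.241) = 5017 × 1.445
W_by_gas = 7249 J.

W ≈ 7.25 kJ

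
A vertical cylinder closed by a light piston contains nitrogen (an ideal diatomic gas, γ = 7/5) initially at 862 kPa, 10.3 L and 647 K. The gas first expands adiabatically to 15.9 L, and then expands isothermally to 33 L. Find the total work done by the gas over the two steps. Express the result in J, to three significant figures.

W_total ≈ 8990 J

Step 1 (adiabatic): W = (P₁V₁ − P₂V₂)/(γ−1) = (8879 − 7463)/0.4 = 3539 J.
After step 1: P = 469.4 kPa, V = 15.9 L, T = 543.9 K.
Step 2 (isothermal): W = P₁V₁ ln(V₂/V₁) = (7463) ln(33/15.9) = 5449 J.
W_total = 3539 + 5449 = 8988 J.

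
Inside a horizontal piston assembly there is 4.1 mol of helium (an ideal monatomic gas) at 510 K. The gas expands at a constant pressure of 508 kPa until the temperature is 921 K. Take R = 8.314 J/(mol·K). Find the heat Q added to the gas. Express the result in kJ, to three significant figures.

Q ≈ 35.0 kJ

Isobaric: W = nRΔT = (4.1)(8.314)(411) = 14010 J.
ΔU = nCᵥΔT with Cᵥ = 3R/2: ΔU = (4.1)(12.47)(411) = 21015 J.
Q = ΔU + W = 21015 + 14010 = 35025 J.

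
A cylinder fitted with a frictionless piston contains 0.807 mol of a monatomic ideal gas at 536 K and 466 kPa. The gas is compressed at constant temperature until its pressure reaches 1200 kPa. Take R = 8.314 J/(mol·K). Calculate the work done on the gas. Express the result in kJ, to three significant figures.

W ≈ 3.40 kJ

Isothermal process: W = nRT ln(V₂/V₁) = nRT ln(P₁/P₂).
W = (0.807)(8.314)(536) × ln(466/1200)
  = 3596 × ln(0.3883) = 3596 × -0.9459
W_by_gas = -3402 J; work on gas = −W_by = 3402 J.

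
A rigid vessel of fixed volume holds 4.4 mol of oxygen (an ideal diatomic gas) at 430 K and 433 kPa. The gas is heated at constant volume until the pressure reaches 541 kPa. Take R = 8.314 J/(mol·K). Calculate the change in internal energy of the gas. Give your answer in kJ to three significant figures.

ΔU ≈ 9.81 kJ

Constant volume ⇒ W = 0, so Q = ΔU = nCᵥΔT with Cᵥ = 5R/2 = 20.79 J/(mol·K).
At constant V, T₂/T₁ = P₂/P₁ ⇒ ΔT = T₁(P₂/P₁ − 1) = 430·(541/433 − 1) = 107.3 K.
ΔU = (4.4)(20.79)(107.3) = 9809 J.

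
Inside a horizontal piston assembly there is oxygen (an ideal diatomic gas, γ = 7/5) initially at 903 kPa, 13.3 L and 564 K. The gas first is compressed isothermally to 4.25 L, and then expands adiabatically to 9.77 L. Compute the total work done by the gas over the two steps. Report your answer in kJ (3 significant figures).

W_total ≈ -5.20 kJ

Step 1 (isothermal): W = P₁V₁ ln(V₂/V₁) = (12010) ln(4.25/13.3) = -13701 J.
After step 1: P = 2826 kPa, V = 4.25 L, T = 564 K.
Step 2 (adiabatic): W = (P₁V₁ − P₂V₂)/(γ−1) = (12010 − 8609)/0.4 = 8503 J.
W_total = -13701 + 8503 = -5198 J.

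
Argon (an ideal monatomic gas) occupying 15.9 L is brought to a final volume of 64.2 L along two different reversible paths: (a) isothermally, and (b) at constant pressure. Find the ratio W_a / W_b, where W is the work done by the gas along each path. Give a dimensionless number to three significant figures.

Path (a) isothermal: W = P₁V₁ ln(V₂/V₁) → W_a/(P₁V₁) = 1.396.
Path (b) isobaric: W = P₁(V₂ − V₁) → W_b/(P₁V₁) = 3.038.
W_a / W_b = 1.396 / 3.038 = 0.4594.

W_a / W_b ≈ 0.459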